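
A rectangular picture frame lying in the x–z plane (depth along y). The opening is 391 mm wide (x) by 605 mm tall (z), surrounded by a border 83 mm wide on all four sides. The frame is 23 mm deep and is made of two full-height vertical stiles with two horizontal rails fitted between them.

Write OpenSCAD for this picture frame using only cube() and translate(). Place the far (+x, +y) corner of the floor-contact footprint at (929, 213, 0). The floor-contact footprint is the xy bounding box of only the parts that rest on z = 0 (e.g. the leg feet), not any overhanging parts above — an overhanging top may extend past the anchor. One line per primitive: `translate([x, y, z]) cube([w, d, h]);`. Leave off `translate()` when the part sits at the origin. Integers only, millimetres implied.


translate([372, 190, 0]) cube([83, 23, 771]);
translate([846, 190, 0]) cube([83, 23, 771]);
translate([455, 190, 0]) cube([391, 23, 83]);
translate([455, 190, 688]) cube([391, 23, 83]);


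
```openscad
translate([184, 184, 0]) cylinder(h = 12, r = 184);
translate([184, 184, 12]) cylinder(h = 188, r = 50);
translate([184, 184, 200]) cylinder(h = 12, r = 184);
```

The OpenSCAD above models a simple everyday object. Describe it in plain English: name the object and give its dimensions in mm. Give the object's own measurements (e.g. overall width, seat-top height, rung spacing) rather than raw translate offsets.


A spool: two coaxial disc flanges of radius 184 mm and thickness 12 mm, joined by a core cylinder of radius 50 mm and height 188 mm. The lower flange rests on z = 0 and the three cylinders share a vertical axis.


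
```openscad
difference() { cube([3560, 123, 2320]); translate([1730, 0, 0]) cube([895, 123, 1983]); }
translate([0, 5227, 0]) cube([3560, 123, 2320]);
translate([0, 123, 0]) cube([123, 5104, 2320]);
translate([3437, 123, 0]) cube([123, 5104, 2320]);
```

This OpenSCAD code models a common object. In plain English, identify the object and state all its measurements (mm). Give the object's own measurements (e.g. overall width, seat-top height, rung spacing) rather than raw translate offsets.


A single room: four walls, each 2320 mm tall and 123 mm thick, enclosing an outside footprint 3560×5350 mm (x × y), no floor or roof. The front and back walls (−y and +y sides) run the full x-width; the side walls fit between their inner faces. A door opening 895 mm wide and 1983 mm tall is cut through the front wall from the floor up, its −x edge 1730 mm from the wall's −x end.


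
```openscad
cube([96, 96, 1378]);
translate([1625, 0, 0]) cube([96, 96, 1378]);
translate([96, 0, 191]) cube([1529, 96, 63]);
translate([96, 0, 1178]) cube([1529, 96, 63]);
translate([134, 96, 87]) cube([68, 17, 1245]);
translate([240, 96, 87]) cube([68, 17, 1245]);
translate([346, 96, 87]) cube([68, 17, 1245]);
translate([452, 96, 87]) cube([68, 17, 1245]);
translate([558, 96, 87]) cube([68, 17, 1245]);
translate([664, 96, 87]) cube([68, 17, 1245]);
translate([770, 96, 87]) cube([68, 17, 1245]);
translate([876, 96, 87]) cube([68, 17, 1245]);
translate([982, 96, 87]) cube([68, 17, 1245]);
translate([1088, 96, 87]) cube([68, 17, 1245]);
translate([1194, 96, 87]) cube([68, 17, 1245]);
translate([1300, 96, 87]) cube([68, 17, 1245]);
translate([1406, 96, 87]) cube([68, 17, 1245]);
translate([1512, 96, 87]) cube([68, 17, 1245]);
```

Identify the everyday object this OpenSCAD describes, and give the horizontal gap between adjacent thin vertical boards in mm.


A fence section. The picket gap is 38 mm.

Two posts, two rails, 14 pickets — a fence section. Span 1529 mm holds 14 pickets of 68 mm with 15 equal gaps: ⌊(1529 − 14·68) / 15⌋ = 38 mm.


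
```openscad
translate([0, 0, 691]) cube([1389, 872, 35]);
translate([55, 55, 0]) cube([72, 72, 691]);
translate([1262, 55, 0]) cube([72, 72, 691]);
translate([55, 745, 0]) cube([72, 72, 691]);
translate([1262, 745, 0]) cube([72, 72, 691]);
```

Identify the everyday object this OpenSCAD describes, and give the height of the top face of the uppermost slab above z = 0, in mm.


A table. The table height is 726 mm.

A 1389×872×35 slab sits at z = 691 on four 72 mm square posts — a table. The top surface is at 691 + 35 = 726 mm.


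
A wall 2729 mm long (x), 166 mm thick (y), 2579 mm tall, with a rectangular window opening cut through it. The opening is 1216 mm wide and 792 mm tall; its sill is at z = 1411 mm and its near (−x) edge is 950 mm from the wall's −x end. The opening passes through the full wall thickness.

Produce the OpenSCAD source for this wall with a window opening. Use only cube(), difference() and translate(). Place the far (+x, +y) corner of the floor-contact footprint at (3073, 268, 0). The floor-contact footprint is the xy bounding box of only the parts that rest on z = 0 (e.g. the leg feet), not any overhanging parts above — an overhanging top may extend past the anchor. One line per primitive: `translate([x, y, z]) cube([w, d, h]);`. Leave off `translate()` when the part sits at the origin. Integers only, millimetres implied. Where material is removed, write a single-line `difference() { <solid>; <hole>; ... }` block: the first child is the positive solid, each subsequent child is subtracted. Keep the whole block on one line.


difference() { translate([344, 102, 0]) cube([2729, 166, 2579]); translate([1294, 102, 1411]) cube([1216, 166, 792]); }


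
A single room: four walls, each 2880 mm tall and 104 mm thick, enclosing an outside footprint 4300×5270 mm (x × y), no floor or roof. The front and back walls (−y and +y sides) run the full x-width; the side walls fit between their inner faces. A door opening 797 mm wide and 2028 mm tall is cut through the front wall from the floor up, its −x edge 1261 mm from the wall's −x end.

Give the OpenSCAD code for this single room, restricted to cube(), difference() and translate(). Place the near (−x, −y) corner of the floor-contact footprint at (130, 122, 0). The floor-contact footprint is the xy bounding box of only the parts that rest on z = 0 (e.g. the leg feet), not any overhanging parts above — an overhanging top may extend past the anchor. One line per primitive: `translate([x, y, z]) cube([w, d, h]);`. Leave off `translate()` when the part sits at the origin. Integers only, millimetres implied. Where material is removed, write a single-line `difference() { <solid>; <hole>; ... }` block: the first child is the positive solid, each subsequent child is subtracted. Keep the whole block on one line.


difference() { translate([130, 122, 0]) cube([4300, 104, 2880]); translate([1391, 122, 0]) cube([797, 104, 2028]); }
translate([130, 5288, 0]) cube([4300, 104, 2880]);
translate([130, 226, 0]) cube([104, 5062, 2880]);
translate([4326, 226, 0]) cube([104, 5062, 2880]);


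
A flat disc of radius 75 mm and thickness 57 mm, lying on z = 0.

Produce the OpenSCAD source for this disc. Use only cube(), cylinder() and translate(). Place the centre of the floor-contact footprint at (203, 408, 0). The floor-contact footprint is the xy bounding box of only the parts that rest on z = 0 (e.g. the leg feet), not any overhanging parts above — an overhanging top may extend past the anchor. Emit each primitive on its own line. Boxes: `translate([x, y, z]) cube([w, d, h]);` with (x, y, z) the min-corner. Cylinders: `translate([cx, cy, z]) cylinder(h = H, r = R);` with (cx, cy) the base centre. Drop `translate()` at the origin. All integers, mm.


translate([203, 408, 0]) cylinder(h = 57, r = 75);


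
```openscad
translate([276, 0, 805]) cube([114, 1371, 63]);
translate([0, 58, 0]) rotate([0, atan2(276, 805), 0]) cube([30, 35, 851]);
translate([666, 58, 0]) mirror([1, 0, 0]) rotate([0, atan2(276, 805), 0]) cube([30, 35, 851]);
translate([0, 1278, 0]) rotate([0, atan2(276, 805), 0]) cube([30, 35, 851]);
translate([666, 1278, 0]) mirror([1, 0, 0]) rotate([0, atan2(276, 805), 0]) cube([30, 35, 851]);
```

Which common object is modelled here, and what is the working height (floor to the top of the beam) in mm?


A sawhorse. The overall height is 868 mm.

A beam across two mirrored pairs of raked legs — a sawhorse. The beam's underside is at z = 805 (matching the legs' vertical rise in atan2(276, 805)) and the beam is 63 mm tall, so its top is at 805 + 63 = 868 mm. The raked legs top out at the beam's underside, so that is the highest point.


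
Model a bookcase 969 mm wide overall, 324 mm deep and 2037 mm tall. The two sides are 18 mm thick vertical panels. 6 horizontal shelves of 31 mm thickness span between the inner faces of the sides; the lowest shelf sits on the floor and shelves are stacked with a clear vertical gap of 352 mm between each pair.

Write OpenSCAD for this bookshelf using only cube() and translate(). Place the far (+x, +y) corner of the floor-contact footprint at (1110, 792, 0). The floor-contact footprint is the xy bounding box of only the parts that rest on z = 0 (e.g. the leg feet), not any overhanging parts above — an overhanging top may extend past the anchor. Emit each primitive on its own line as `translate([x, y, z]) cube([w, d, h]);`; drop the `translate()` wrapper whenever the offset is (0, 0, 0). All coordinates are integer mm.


translate([141, 468, 0]) cube([18, 324, 2037]);
translate([1092, 468, 0]) cube([18, 324, 2037]);
translate([159, 468, 0]) cube([933, 324, 31]);
translate([159, 468, 383]) cube([933, 324, 31]);
translate([159, 468, 766]) cube([933, 324, 31]);
translate([159, 468, 1149]) cube([933, 324, 31]);
translate([159, 468, 1532]) cube([933, 324, 31]);
translate([159, 468, 1915]) cube([933, 324, 31]);


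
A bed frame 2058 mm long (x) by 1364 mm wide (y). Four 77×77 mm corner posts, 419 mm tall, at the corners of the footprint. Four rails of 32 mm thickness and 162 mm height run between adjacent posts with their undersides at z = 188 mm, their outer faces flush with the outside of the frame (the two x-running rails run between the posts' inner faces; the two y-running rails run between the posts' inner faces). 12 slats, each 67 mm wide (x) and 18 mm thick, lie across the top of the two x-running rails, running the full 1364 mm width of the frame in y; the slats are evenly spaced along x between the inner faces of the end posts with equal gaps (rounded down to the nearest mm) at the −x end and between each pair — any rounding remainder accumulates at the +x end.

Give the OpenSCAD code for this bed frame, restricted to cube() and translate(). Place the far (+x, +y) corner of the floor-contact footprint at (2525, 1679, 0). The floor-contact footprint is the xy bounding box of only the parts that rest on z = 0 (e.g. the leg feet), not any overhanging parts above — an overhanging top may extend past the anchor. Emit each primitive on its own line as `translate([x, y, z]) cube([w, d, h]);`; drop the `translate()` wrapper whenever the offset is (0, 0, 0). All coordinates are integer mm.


translate([467, 315, 0]) cube([77, 77, 419]);
translate([467, 1602, 0]) cube([77, 77, 419]);
translate([2448, 315, 0]) cube([77, 77, 419]);
translate([2448, 1602, 0]) cube([77, 77, 419]);
translate([544, 315, 188]) cube([1904, 32, 162]);
translate([544, 1647, 188]) cube([1904, 32, 162]);
translate([467, 392, 188]) cube([32, 1210, 162]);
translate([2493, 392, 188]) cube([32, 1210, 162]);
translate([628, 315, 350]) cube([67, 1364, 18]);
translate([779, 315, 350]) cube([67, 1364, 18]);
translate([930, 315, 350]) cube([67, 1364, 18]);
translate([1081, 315, 350]) cube([67, 1364, 18]);
translate([1232, 315, 350]) cube([67, 1364, 18]);
translate([1383, 315, 350]) cube([67, 1364, 18]);
translate([1534, 315, 350]) cube([67, 1364, 18]);
translate([1685, 315, 350]) cube([67, 1364, 18]);
translate([1836, 315, 350]) cube([67, 1364, 18]);
translate([1987, 315, 350]) cube([67, 1364, 18]);
translate([2138, 315, 350]) cube([67, 1364, 18]);
translate([2289, 315, 350]) cube([67, 1364, 18]);


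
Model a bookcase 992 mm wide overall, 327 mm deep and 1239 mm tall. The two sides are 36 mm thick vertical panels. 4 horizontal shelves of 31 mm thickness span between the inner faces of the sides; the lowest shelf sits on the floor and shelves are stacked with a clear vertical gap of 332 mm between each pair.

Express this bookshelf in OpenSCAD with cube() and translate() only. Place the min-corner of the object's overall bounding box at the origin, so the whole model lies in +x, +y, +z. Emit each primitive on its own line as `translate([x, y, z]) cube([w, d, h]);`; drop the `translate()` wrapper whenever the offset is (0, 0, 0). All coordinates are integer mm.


cube([36, 327, 1239]);
translate([956, 0, 0]) cube([36, 327, 1239]);
translate([36, 0, 0]) cube([920, 327, 31]);
translate([36, 0, 363]) cube([920, 327, 31]);
translate([36, 0, 726]) cube([920, 327, 31]);
translate([36, 0, 1089]) cube([920, 327, 31]);


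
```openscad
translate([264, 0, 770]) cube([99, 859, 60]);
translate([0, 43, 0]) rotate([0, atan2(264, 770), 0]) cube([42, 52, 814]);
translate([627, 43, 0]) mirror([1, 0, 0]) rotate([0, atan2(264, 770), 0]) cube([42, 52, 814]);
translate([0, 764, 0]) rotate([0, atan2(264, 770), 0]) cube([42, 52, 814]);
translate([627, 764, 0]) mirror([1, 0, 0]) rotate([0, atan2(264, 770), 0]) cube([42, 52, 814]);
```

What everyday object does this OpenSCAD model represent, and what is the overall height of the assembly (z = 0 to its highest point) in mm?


A sawhorse. The overall height is 830 mm.

A beam across two mirrored pairs of raked legs — a sawhorse. The beam's underside is at z = 770 (matching the legs' vertical rise in atan2(264, 770)) and the beam is 60 mm tall, so its top is at 770 + 60 = 830 mm. The raked legs top out at the beam's underside, so that is the highest point.


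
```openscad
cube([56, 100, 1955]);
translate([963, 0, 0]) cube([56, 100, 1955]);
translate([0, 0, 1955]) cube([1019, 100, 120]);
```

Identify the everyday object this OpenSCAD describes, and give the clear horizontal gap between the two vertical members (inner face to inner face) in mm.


A door frame. The clear opening width is 907 mm.

Two 1955 mm tall posts with a header on top — a door frame. The left jamb is 56 mm wide at x = 0; the right jamb starts at x = 963. The clear opening is 963 − 56 = 907 mm.


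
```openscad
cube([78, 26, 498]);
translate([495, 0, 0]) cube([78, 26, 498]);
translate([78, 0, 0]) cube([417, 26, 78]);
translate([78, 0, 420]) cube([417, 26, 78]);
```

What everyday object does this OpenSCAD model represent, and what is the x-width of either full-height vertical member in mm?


A picture frame. The border width is 78 mm.

Four thin pieces enclosing a rectangular opening — a picture frame. The two full-height stiles are 498 mm tall; the top rail sits at z = 420 and is 78 mm tall, so the border above the opening is 498 − 420 = 78 mm, matching the stile x-width.


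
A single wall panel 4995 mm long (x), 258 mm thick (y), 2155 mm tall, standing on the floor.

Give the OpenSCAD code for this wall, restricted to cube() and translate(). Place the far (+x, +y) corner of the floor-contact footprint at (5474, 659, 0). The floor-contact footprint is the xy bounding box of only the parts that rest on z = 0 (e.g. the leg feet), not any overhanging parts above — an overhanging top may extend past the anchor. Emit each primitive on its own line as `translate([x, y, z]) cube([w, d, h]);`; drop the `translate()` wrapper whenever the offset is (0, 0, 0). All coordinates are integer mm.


translate([479, 401, 0]) cube([4995, 258, 2155]);


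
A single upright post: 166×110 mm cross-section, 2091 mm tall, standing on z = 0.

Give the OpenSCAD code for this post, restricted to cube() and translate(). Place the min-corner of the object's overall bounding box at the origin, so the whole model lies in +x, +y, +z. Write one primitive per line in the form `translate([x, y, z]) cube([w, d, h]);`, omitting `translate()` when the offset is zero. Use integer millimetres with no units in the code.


cube([166, 110, 2091]);


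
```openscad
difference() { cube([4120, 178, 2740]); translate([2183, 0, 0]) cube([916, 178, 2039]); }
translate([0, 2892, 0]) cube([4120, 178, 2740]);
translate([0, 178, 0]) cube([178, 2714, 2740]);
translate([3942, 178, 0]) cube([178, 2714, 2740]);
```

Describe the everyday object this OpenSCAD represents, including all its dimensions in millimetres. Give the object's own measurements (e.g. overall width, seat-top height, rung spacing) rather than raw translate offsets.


A single room: four walls, each 2740 mm tall and 178 mm thick, enclosing an outside footprint 4120×3070 mm (x × y), no floor or roof. The front and back walls (−y and +y sides) run the full x-width; the side walls fit between their inner faces. A door opening 916 mm wide and 2039 mm tall is cut through the front wall from the floor up, its −x edge 2183 mm from the wall's −x end.


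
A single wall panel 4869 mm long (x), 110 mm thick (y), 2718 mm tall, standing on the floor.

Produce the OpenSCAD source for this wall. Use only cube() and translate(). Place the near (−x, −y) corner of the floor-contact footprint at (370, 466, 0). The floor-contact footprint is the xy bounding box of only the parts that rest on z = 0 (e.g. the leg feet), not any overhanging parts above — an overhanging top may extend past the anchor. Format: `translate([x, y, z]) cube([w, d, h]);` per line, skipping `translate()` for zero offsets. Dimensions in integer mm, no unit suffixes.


translate([370, 466, 0]) cube([4869, 110, 2718]);


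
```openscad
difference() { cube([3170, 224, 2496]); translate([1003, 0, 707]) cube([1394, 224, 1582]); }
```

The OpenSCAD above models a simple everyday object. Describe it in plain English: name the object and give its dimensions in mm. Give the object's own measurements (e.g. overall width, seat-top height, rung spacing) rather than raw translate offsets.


A wall 3170 mm long (x), 224 mm thick (y), 2496 mm tall, with a rectangular window opening cut through it. The opening is 1394 mm wide and 1582 mm tall; its sill is at z = 707 mm and its near (−x) edge is 1003 mm from the wall's −x end. The opening passes through the full wall thickness.


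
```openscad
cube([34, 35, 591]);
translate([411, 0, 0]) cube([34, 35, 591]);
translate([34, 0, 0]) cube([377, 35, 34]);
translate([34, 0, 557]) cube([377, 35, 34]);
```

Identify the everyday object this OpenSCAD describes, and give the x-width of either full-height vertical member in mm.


A picture frame. The border width is 34 mm.

Four thin pieces enclosing a rectangular opening — a picture frame. The two full-height stiles are 591 mm tall; the top rail sits at z = 557 and is 34 mm tall, so the border above the opening is 591 − 557 = 34 mm, matching the stile x-width.


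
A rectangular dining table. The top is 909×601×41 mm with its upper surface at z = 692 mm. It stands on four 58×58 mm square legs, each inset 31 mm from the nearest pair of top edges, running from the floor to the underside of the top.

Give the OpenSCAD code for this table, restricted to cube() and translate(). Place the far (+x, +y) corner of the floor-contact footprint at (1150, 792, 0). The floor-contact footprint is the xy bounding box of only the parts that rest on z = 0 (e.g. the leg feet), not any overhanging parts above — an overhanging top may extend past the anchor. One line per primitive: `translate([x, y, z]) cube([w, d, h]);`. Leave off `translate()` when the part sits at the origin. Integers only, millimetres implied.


translate([272, 222, 651]) cube([909, 601, 41]);
translate([303, 253, 0]) cube([58, 58, 651]);
translate([1092, 253, 0]) cube([58, 58, 651]);
translate([303, 734, 0]) cube([58, 58, 651]);
translate([1092, 734, 0]) cube([58, 58, 651]);


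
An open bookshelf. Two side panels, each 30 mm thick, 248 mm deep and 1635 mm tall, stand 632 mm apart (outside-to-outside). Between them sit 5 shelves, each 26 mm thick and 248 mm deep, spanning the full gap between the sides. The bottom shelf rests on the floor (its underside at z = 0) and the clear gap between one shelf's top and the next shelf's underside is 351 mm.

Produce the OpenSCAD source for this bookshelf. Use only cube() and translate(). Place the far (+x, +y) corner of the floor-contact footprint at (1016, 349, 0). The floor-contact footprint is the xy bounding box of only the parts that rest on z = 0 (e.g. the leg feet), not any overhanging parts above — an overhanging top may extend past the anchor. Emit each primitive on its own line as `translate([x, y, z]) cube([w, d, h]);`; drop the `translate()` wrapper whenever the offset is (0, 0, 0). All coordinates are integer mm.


translate([384, 101, 0]) cube([30, 248, 1635]);
translate([986, 101, 0]) cube([30, 248, 1635]);
translate([414, 101, 0]) cube([572, 248, 26]);
translate([414, 101, 377]) cube([572, 248, 26]);
translate([414, 101, 754]) cube([572, 248, 26]);
translate([414, 101, 1131]) cube([572, 248, 26]);
translate([414, 101, 1508]) cube([572, 248, 26]);


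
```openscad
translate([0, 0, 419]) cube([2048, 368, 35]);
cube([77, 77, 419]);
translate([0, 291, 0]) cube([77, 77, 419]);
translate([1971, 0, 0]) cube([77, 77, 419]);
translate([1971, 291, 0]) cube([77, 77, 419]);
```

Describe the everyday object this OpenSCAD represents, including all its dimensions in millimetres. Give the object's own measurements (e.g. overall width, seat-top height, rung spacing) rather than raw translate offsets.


A long wooden bench with a 2048 mm (x) × 368 mm (y) seat, 35 mm thick, its top surface 454 mm above the floor. Four 77 mm square legs at the seat corners, flush with the edges, run from z = 0 to the seat underside.


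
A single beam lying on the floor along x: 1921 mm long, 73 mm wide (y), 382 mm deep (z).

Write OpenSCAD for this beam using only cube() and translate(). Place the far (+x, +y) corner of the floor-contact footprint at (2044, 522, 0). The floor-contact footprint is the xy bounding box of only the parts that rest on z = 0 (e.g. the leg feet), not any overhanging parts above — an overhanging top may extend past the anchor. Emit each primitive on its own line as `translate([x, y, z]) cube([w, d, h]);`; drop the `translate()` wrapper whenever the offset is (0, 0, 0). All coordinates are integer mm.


translate([123, 449, 0]) cube([1921, 73, 382]);


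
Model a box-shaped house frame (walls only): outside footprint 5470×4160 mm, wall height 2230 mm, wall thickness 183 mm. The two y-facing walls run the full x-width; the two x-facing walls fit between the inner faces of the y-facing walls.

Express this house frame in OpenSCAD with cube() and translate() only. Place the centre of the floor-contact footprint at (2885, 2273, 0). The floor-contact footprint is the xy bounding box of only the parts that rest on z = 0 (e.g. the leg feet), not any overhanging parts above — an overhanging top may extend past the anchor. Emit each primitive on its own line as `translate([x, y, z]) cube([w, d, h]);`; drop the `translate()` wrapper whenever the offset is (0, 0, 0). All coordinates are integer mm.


translate([150, 193, 0]) cube([5470, 183, 2230]);
translate([150, 4170, 0]) cube([5470, 183, 2230]);
translate([150, 376, 0]) cube([183, 3794, 2230]);
translate([5437, 376, 0]) cube([183, 3794, 2230]);


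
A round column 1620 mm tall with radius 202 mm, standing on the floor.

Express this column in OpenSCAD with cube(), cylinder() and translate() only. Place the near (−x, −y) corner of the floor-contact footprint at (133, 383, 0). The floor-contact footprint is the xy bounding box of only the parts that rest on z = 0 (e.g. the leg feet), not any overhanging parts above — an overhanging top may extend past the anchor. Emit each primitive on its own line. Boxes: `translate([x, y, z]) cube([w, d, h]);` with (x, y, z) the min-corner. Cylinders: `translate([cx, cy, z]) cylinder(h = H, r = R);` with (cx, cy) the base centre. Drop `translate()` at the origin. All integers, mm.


translate([335, 585, 0]) cylinder(h = 1620, r = 202);


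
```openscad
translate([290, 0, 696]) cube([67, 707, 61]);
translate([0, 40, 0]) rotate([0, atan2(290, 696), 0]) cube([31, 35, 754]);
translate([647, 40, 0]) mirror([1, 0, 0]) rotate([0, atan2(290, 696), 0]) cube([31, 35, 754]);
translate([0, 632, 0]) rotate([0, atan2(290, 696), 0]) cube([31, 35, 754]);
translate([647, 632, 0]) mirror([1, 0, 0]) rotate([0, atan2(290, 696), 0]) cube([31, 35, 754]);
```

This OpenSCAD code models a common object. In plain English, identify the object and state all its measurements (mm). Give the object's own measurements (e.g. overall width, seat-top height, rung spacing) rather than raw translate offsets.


A sawhorse. A 67×707×61 mm beam (x, y, z) sits on two A-frame leg pairs. Each pair is two raked legs of 31×35 mm section (35 mm along y) splaying symmetrically in x. Each leg rises 696 mm vertically over 290 mm of horizontal reach and is 754 mm long along its own axis. Every leg's outer bottom edge rests on the floor and its outer top edge meets a bottom edge of the beam — the left legs (tilting toward +x) meet the beam's −x bottom edge, the right legs (their mirror images, tilting toward −x) meet its +x bottom edge — so the leg tops tuck under the beam, the beam's underside is 696 mm above the floor, and the feet are 647 mm apart outside-to-outside with the beam centred between them. The two leg pairs are set in 40 mm from either end of the beam.


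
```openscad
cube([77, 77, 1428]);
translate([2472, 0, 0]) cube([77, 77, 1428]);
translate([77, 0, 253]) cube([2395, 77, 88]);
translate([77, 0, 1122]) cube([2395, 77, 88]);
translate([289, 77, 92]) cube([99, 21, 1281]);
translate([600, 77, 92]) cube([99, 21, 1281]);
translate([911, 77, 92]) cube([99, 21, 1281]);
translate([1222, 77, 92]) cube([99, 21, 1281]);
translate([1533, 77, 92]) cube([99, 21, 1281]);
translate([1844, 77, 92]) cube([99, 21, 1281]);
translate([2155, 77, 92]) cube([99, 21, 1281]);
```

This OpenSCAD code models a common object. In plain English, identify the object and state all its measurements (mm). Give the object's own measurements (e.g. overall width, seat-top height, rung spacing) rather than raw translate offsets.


A fence section. Two 77×77 mm posts, 1428 mm tall, stand on the floor with a clear span of 2395 mm between their inner faces. Two horizontal rails of 77×88 mm section span the gap between the posts with their undersides at z = 253 mm and z = 1122 mm, flush with the posts' −y face. 7 pickets, each 99 mm wide, 21 mm thick and 1281 mm tall, are fixed to the +y face of the rails with their bottoms at z = 92 mm, spaced across the span with a 212 mm gap after the −x post and between neighbouring pickets, with 218 mm left before the +x post.


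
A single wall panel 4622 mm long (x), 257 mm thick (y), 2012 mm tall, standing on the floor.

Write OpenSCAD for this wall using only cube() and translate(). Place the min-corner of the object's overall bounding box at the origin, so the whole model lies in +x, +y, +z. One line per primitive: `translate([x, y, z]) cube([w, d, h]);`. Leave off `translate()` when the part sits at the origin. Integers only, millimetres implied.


cube([4622, 257, 2012]);


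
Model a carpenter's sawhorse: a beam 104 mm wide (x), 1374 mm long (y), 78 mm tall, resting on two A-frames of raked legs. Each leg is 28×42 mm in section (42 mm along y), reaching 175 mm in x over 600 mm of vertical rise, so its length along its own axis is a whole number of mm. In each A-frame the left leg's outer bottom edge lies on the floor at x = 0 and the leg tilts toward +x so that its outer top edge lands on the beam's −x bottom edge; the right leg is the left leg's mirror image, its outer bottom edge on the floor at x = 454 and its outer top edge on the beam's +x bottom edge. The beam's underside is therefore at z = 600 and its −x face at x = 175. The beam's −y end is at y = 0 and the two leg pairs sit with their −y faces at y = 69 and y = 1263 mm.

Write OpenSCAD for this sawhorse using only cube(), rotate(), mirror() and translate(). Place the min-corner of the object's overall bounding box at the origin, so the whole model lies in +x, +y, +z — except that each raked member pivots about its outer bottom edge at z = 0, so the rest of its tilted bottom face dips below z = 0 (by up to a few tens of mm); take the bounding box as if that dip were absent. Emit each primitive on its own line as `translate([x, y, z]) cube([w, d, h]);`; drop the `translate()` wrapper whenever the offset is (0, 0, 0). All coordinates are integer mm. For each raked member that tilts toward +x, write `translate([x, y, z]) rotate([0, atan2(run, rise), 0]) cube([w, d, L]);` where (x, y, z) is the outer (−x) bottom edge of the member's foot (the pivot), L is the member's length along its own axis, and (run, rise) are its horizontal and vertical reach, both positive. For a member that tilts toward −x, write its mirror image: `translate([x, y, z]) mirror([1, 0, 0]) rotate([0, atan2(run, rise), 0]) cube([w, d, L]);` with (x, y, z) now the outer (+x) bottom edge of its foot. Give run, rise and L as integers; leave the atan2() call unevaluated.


translate([175, 0, 600]) cube([104, 1374, 78]);
translate([0, 69, 0]) rotate([0, atan2(175, 600), 0]) cube([28, 42, 625]);
translate([454, 69, 0]) mirror([1, 0, 0]) rotate([0, atan2(175, 600), 0]) cube([28, 42, 625]);
translate([0, 1263, 0]) rotate([0, atan2(175, 600), 0]) cube([28, 42, 625]);
translate([454, 1263, 0]) mirror([1, 0, 0]) rotate([0, atan2(175, 600), 0]) cube([28, 42, 625]);


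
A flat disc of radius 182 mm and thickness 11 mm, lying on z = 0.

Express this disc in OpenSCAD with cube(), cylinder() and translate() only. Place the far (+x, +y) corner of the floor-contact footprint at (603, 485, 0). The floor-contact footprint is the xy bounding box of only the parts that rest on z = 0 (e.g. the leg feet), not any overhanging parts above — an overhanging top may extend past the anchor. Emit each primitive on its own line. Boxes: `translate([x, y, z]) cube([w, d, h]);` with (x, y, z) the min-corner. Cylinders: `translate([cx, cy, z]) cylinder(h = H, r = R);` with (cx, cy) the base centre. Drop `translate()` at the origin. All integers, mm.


translate([421, 303, 0]) cylinder(h = 11, r = 182);


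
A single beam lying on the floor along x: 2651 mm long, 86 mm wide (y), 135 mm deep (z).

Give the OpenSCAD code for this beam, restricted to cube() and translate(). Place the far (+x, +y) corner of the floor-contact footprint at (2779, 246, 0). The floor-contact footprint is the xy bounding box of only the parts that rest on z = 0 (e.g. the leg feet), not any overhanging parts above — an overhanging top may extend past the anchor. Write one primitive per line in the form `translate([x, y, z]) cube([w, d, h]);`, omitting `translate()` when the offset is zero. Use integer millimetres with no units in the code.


translate([128, 160, 0]) cube([2651, 86, 135]);


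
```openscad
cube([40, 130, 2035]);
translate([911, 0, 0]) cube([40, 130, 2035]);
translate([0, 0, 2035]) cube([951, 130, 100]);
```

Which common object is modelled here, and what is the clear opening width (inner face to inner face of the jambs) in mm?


A door frame. The clear opening width is 871 mm.

Two 2035 mm tall posts with a header on top — a door frame. The left jamb is 40 mm wide at x = 0; the right jamb starts at x = 911. The clear opening is 911 − 40 = 871 mm.


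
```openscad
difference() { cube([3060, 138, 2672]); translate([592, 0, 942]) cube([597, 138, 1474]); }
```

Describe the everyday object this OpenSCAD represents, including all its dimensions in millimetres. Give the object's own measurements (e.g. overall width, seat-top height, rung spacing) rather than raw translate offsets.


A wall 3060 mm long (x), 138 mm thick (y), 2672 mm tall, with a rectangular window opening cut through it. The opening is 597 mm wide and 1474 mm tall; its sill is at z = 942 mm and its near (−x) edge is 592 mm from the wall's −x end. The opening passes through the full wall thickness.


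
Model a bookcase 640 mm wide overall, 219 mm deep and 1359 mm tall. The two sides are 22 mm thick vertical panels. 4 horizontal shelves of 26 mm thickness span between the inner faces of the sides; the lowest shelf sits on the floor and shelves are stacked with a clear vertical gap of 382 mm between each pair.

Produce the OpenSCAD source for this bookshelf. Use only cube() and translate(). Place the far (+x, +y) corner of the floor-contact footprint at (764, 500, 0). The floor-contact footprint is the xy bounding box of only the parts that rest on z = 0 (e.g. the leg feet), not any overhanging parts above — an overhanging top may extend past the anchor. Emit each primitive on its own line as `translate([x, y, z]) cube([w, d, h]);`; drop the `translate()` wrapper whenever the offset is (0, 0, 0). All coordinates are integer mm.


translate([124, 281, 0]) cube([22, 219, 1359]);
translate([742, 281, 0]) cube([22, 219, 1359]);
translate([146, 281, 0]) cube([596, 219, 26]);
translate([146, 281, 408]) cube([596, 219, 26]);
translate([146, 281, 816]) cube([596, 219, 26]);
translate([146, 281, 1224]) cube([596, 219, 26]);


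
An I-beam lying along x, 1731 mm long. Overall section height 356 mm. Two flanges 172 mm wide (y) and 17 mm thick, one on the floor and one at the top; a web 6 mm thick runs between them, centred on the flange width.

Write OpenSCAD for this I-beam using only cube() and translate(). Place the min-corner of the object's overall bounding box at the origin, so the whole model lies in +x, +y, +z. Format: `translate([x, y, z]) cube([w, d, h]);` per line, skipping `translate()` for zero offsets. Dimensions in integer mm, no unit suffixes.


cube([1731, 172, 17]);
translate([0, 83, 17]) cube([1731, 6, 322]);
translate([0, 0, 339]) cube([1731, 172, 17]);


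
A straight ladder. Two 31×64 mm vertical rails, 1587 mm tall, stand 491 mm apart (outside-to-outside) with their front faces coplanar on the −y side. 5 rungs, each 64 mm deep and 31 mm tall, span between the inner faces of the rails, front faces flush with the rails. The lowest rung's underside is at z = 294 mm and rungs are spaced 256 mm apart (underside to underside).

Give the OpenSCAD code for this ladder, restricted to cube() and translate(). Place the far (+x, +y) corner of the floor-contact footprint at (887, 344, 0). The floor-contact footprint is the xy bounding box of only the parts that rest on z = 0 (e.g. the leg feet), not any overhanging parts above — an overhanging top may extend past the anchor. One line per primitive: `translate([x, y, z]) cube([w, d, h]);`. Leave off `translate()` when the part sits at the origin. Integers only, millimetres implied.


translate([396, 280, 0]) cube([31, 64, 1587]);
translate([856, 280, 0]) cube([31, 64, 1587]);
translate([427, 280, 294]) cube([429, 64, 31]);
translate([427, 280, 550]) cube([429, 64, 31]);
translate([427, 280, 806]) cube([429, 64, 31]);
translate([427, 280, 1062]) cube([429, 64, 31]);
translate([427, 280, 1318]) cube([429, 64, 31]);


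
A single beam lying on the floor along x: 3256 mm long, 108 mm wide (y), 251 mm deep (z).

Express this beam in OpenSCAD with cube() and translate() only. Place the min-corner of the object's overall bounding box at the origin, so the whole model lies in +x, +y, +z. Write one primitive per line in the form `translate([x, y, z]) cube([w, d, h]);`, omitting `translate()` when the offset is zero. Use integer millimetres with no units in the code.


cube([3256, 108, 251]);


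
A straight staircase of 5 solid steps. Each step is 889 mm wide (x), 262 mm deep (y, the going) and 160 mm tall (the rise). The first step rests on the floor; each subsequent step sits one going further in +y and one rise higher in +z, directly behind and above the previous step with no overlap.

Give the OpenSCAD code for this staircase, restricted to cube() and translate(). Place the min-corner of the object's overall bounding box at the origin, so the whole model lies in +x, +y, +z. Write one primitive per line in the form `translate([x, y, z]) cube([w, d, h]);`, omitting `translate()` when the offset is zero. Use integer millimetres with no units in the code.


cube([889, 262, 160]);
translate([0, 262, 160]) cube([889, 262, 160]);
translate([0, 524, 320]) cube([889, 262, 160]);
translate([0, 786, 480]) cube([889, 262, 160]);
translate([0, 1048, 640]) cube([889, 262, 160]);


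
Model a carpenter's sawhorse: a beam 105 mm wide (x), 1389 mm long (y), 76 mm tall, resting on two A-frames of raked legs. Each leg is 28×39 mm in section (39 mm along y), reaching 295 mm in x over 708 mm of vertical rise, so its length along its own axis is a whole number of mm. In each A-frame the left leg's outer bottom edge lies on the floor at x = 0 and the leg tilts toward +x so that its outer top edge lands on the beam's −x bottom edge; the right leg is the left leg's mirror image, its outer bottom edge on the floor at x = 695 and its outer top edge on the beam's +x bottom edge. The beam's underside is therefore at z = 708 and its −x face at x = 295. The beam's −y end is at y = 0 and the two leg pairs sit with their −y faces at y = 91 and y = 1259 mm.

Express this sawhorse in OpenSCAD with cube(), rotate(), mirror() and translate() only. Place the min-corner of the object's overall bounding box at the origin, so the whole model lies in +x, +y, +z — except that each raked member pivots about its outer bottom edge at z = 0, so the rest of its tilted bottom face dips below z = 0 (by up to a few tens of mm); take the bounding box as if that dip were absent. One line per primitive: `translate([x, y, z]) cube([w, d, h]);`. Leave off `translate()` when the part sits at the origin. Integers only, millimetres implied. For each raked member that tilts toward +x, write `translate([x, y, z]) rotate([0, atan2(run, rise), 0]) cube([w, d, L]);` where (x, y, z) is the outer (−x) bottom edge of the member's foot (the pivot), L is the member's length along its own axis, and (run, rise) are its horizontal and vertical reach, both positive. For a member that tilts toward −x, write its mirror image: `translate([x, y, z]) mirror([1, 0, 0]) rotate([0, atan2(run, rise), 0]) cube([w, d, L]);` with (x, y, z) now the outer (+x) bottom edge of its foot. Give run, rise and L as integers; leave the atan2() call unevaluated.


translate([295, 0, 708]) cube([105, 1389, 76]);
translate([0, 91, 0]) rotate([0, atan2(295, 708), 0]) cube([28, 39, 767]);
translate([695, 91, 0]) mirror([1, 0, 0]) rotate([0, atan2(295, 708), 0]) cube([28, 39, 767]);
translate([0, 1259, 0]) rotate([0, atan2(295, 708), 0]) cube([28, 39, 767]);
translate([695, 1259, 0]) mirror([1, 0, 0]) rotate([0, atan2(295, 708), 0]) cube([28, 39, 767]);


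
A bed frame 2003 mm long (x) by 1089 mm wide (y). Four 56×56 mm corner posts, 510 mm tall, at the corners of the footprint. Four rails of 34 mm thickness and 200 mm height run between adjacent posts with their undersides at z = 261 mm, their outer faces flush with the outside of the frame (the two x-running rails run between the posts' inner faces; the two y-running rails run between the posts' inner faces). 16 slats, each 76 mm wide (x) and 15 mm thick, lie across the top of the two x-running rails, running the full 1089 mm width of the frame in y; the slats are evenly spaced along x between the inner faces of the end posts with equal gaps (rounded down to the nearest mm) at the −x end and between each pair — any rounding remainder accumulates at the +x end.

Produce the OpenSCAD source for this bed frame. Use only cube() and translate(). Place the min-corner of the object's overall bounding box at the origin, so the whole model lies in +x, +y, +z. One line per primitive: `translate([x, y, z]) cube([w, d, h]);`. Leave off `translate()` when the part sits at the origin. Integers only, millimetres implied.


cube([56, 56, 510]);
translate([0, 1033, 0]) cube([56, 56, 510]);
translate([1947, 0, 0]) cube([56, 56, 510]);
translate([1947, 1033, 0]) cube([56, 56, 510]);
translate([56, 0, 261]) cube([1891, 34, 200]);
translate([56, 1055, 261]) cube([1891, 34, 200]);
translate([0, 56, 261]) cube([34, 977, 200]);
translate([1969, 56, 261]) cube([34, 977, 200]);
translate([95, 0, 461]) cube([76, 1089, 15]);
translate([210, 0, 461]) cube([76, 1089, 15]);
translate([325, 0, 461]) cube([76, 1089, 15]);
translate([440, 0, 461]) cube([76, 1089, 15]);
translate([555, 0, 461]) cube([76, 1089, 15]);
translate([670, 0, 461]) cube([76, 1089, 15]);
translate([785, 0, 461]) cube([76, 1089, 15]);
translate([900, 0, 461]) cube([76, 1089, 15]);
translate([1015, 0, 461]) cube([76, 1089, 15]);
translate([1130, 0, 461]) cube([76, 1089, 15]);
translate([1245, 0, 461]) cube([76, 1089, 15]);
translate([1360, 0, 461]) cube([76, 1089, 15]);
translate([1475, 0, 461]) cube([76, 1089, 15]);
translate([1590, 0, 461]) cube([76, 1089, 15]);
translate([1705, 0, 461]) cube([76, 1089, 15]);
translate([1820, 0, 461]) cube([76, 1089, 15]);
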